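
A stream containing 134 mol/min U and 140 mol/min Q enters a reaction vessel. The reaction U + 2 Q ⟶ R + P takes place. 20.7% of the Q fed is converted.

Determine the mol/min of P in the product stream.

Q reacted = 0.207 × 140 = 28.98 mol/min; ν_Q = −2, so ξ = 28.98/2 = 14.49 mol/min.
Outlet amounts (n = n₀ + ν ξ):
  U: 134 − 1(14.49) = 119.5
  Q: 140 − 2(14.49) = 111
  R: 0 + 1(14.49) = 14.49
  P: 0 + 1(14.49) = 14.49

14.5 mol/min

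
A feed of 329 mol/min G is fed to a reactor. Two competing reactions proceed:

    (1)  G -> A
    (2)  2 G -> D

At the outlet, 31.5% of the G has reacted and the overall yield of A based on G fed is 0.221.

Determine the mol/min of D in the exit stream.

15.5 mol/min

Yield of A: 1ξ₁ / 329 = 0.221 → ξ₁ = 72.71 mol/min.
Conversion of G: 1ξ₁ + 2ξ₂ = 0.315 × 329 = 103.6 → ξ₂ = 15.46 mol/min.
Outlet amounts (n = n₀ + Σ ν·ξ):
  G: 329 − 1(72.71) − 2(15.46) = 225.4
  A: 0 + 1(72.71) = 72.71
  D: 0 + 1(15.46) = 15.46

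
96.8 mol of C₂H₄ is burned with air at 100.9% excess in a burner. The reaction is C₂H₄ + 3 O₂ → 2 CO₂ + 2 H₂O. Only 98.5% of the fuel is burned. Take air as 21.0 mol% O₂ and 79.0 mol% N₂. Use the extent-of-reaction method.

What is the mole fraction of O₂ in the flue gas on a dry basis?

0.111

Stoichiometric O₂ = 3 × 96.8 = 290.4 mol; O₂ fed = 290.4 × 2.009 = 583.4 mol.
N₂ fed = 583.4 × 79/21 = 2195 mol.
Fuel reacted = 0.985 × 96.8 → ξ = 95.35 mol.
Outlet (n = n₀ + ν ξ):
  C₂H₄: 96.8 − 1(95.35) = 1.452
  O₂: 583.4 − 3(95.35) = 297.4
  N₂: 2195 (inert)
  CO₂: 0 + 2(95.35) = 190.7
  H₂O: 0 + 2(95.35) = 190.7
Dry total = 2684 mol; y_O₂ (dry) = 297.4 / 2684 = 0.1108.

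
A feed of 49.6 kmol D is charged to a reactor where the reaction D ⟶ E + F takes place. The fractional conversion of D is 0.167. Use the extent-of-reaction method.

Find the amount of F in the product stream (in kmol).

D reacted = 0.167 × 49.6 = 8.283 kmol; ν_D = −1, so ξ = 8.283/1 = 8.283 kmol.
Outlet amounts (n = n₀ + ν ξ):
  D: 49.6 − 1(8.283) = 41.32
  E: 0 + 1(8.283) = 8.283
  F: 0 + 1(8.283) = 8.283

8.28 kmol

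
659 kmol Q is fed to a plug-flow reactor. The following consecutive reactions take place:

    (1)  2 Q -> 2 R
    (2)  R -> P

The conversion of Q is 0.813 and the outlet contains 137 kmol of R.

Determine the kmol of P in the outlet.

Conversion of Q: Q consumed = 2ξ₁ = 0.813 × 659 → ξ₁ = 267.9 kmol.
R balance: n_R = 0 + 2ξ₁ − 1ξ₂ = 137 → ξ₂ = (2·267.9 − 137)/1 = 398.8 kmol.
Outlet amounts (n = n₀ + Σ ν·ξ):
  Q: 659 − 2(267.9) = 123.2
  R: 0 + 2(267.9) − 1(398.8) = 137
  P: 0 + 1(398.8) = 398.8

399 kmol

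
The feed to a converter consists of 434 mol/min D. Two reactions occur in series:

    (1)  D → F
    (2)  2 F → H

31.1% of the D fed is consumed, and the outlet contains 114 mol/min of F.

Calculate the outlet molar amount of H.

10.5 mol/min

Conversion of D: D consumed = 1ξ₁ = 0.311 × 434 → ξ₁ = 135 mol/min.
F balance: n_F = 0 + 1ξ₁ − 2ξ₂ = 114 → ξ₂ = (1·135 − 114)/2 = 10.49 mol/min.
Outlet amounts (n = n₀ + Σ ν·ξ):
  D: 434 − 1(135) = 299
  F: 0 + 1(135) − 2(10.49) = 114
  H: 0 + 1(10.49) = 10.49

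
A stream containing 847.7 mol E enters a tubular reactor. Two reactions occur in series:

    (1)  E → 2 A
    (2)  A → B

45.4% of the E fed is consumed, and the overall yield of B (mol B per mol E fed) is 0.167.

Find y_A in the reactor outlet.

Conversion of E: E consumed = 1ξ₁ = 0.454 × 847.7 → ξ₁ = 384.9 mol.
Yield of B: 1ξ₂ / 847.7 = 0.167 → ξ₂ = 141.6 mol.
Outlet amounts (n = n₀ + Σ ν·ξ):
  E: 847.7 − 1(384.9) = 462.8
  A: 0 + 2(384.9) − 1(141.6) = 628.1
  B: 0 + 1(141.6) = 141.6
Total out = 1233 mol; y_A = 628.1 / 1233 = 0.5096.

0.51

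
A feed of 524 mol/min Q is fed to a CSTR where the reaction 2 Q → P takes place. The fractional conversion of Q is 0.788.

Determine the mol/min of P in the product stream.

Q reacted = 0.788 × 524 = 412.9 mol/min; ν_Q = −2, so ξ = 412.9/2 = 206.5 mol/min.
Outlet amounts (n = n₀ + ν ξ):
  Q: 524 − 2(206.5) = 111.1
  P: 0 + 1(206.5) = 206.5

206 mol/min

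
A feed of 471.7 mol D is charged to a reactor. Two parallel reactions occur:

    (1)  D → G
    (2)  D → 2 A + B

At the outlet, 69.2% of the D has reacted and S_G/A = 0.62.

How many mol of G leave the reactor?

181 mol

Conversion of D: D consumed = 0.692 × 471.7 = 326.4 mol = 1ξ₁ + 1ξ₂.
Selectivity: 1ξ₁ / (2ξ₂) = 0.62 → ξ₁ = 1.24 ξ₂.
Substitute: (1·1.24 + 1) ξ₂ = 326.4 → ξ₂ = 145.7 mol, ξ₁ = 180.7 mol.
Outlet amounts (n = n₀ + Σ ν·ξ):
  D: 471.7 − 1(180.7) − 1(145.7) = 145.3
  G: 0 + 1(180.7) = 180.7
  A: 0 + 2(145.7) = 291.4
  B: 0 + 1(145.7) = 145.7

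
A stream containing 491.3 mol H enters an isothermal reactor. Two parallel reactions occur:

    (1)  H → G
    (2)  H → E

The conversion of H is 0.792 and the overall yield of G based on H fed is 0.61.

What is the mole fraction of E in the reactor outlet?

0.182

Yield of G: 1ξ₁ / 491.3 = 0.61 → ξ₁ = 299.7 mol.
Conversion of H: 1ξ₁ + 1ξ₂ = 0.792 × 491.3 = 389.1 → ξ₂ = 89.42 mol.
Outlet amounts (n = n₀ + Σ ν·ξ):
  H: 491.3 − 1(299.7) − 1(89.42) = 102.2
  G: 0 + 1(299.7) = 299.7
  E: 0 + 1(89.42) = 89.42
Total out = 491.3 mol; y_E = 89.42 / 491.3 = 0.182.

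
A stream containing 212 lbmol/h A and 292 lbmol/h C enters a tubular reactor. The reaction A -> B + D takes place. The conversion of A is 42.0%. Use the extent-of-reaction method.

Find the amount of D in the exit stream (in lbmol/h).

A reacted = 0.42 × 212 = 89.04 lbmol/h; ν_A = −1, so ξ = 89.04/1 = 89.04 lbmol/h.
Outlet amounts (n = n₀ + ν ξ):
  A: 212 − 1(89.04) = 123
  B: 0 + 1(89.04) = 89.04
  D: 0 + 1(89.04) = 89.04
  C: 292 (inert)

89 lbmol/h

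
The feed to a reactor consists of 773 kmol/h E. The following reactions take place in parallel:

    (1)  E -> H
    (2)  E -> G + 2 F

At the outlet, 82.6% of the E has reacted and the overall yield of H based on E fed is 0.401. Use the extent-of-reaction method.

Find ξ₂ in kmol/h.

Yield of H: 1ξ₁ / 773 = 0.401 → ξ₁ = 310 kmol/h.
Conversion of E: 1ξ₁ + 1ξ₂ = 0.826 × 773 = 638.5 → ξ₂ = 328.5 kmol/h.
Outlet amounts (n = n₀ + Σ ν·ξ):
  E: 773 − 1(310) − 1(328.5) = 134.5
  H: 0 + 1(310) = 310
  G: 0 + 1(328.5) = 328.5
  F: 0 + 2(328.5) = 657

ξ₂ = 329 kmol/h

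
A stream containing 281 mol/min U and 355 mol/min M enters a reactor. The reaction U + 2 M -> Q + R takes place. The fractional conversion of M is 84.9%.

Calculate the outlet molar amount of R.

151 mol/min

M reacted = 0.849 × 355 = 301.4 mol/min; ν_M = −2, so ξ = 301.4/2 = 150.7 mol/min.
Outlet amounts (n = n₀ + ν ξ):
  U: 281 − 1(150.7) = 130.3
  M: 355 − 2(150.7) = 53.61
  Q: 0 + 1(150.7) = 150.7
  R: 0 + 1(150.7) = 150.7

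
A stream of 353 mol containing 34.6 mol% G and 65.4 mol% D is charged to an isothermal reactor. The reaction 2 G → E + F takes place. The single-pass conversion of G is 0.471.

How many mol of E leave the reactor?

28.8 mol

G reacted = 0.471 × 122.1 = 57.53 mol; ν_G = −2, so ξ = 57.53/2 = 28.76 mol.
Outlet amounts (n = n₀ + ν ξ):
  G: 122.1 − 2(28.76) = 64.61
  E: 0 + 1(28.76) = 28.76
  F: 0 + 1(28.76) = 28.76
  D: 230.9 (inert)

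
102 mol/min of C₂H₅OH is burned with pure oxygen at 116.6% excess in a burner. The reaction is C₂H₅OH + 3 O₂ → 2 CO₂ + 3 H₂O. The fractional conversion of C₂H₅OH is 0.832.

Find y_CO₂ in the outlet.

Stoichiometric O₂ = 3 × 102 = 306 mol/min; O₂ fed = 306 × 2.166 = 662.8 mol/min.
Fuel reacted = 0.832 × 102 → ξ = 84.86 mol/min.
Outlet (n = n₀ + ν ξ):
  C₂H₅OH: 102 − 1(84.86) = 17.14
  O₂: 662.8 − 3(84.86) = 408.2
  CO₂: 0 + 2(84.86) = 169.7
  H₂O: 0 + 3(84.86) = 254.6
Total out = 849.7 mol/min; y_CO₂ = 169.7 / 849.7 = 0.1998.

0.2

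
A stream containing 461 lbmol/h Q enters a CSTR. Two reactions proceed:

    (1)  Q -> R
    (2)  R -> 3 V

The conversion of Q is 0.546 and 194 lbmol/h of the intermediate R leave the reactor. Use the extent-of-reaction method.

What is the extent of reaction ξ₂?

ξ₂ = 57.7 lbmol/h

Conversion of Q: Q consumed = 1ξ₁ = 0.546 × 461 → ξ₁ = 251.7 lbmol/h.
R balance: n_R = 0 + 1ξ₁ − 1ξ₂ = 194 → ξ₂ = (1·251.7 − 194)/1 = 57.71 lbmol/h.
Outlet amounts (n = n₀ + Σ ν·ξ):
  Q: 461 − 1(251.7) = 209.3
  R: 0 + 1(251.7) − 1(57.71) = 194
  V: 0 + 3(57.71) = 173.1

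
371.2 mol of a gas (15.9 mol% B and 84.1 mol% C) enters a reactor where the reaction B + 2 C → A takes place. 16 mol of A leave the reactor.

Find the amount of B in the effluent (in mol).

43 mol

For A: n = n₀ + 1ξ → 16 = 0 + 1ξ, giving ξ = 16 mol.
Outlet amounts (n = n₀ + ν ξ):
  B: 59.02 − 1(16) = 43.02
  C: 312.2 − 2(16) = 280.2
  A: 0 + 1(16) = 16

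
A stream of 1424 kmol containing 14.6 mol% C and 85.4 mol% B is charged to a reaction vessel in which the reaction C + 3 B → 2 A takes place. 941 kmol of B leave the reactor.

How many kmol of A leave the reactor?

183 kmol

For B: n = n₀ − 3ξ → 941 = 1216 − 3ξ, giving ξ = 91.7 kmol.
Outlet amounts (n = n₀ + ν ξ):
  C: 207.9 − 1(91.7) = 116.2
  B: 1216 − 3(91.7) = 941
  A: 0 + 2(91.7) = 183.4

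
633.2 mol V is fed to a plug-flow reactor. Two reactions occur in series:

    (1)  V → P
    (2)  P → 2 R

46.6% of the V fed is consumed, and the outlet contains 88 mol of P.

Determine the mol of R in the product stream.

Conversion of V: V consumed = 1ξ₁ = 0.466 × 633.2 → ξ₁ = 295.1 mol.
P balance: n_P = 0 + 1ξ₁ − 1ξ₂ = 88 → ξ₂ = (1·295.1 − 88)/1 = 207.1 mol.
Outlet amounts (n = n₀ + Σ ν·ξ):
  V: 633.2 − 1(295.1) = 338.1
  P: 0 + 1(295.1) − 1(207.1) = 88
  R: 0 + 2(207.1) = 414.1

414 mol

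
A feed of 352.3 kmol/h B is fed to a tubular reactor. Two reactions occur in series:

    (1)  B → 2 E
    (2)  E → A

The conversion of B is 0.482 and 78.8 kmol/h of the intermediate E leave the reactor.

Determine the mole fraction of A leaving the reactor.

Conversion of B: B consumed = 1ξ₁ = 0.482 × 352.3 → ξ₁ = 169.8 kmol/h.
E balance: n_E = 0 + 2ξ₁ − 1ξ₂ = 78.8 → ξ₂ = (2·169.8 − 78.8)/1 = 260.8 kmol/h.
Outlet amounts (n = n₀ + Σ ν·ξ):
  B: 352.3 − 1(169.8) = 182.5
  E: 0 + 2(169.8) − 1(260.8) = 78.8
  A: 0 + 1(260.8) = 260.8
Total out = 522.1 kmol/h; y_A = 260.8 / 522.1 = 0.4995.

0.5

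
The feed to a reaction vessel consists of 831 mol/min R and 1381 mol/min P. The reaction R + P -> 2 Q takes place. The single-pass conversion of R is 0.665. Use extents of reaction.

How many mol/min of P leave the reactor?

R reacted = 0.665 × 831 = 552.6 mol/min; ν_R = −1, so ξ = 552.6/1 = 552.6 mol/min.
Outlet amounts (n = n₀ + ν ξ):
  R: 831 − 1(552.6) = 278.4
  P: 1381 − 1(552.6) = 828.4
  Q: 0 + 2(552.6) = 1105

828 mol/min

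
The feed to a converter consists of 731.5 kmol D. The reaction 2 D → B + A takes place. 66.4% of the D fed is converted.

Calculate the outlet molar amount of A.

243 kmol

D reacted = 0.664 × 731.5 = 485.7 kmol; ν_D = −2, so ξ = 485.7/2 = 242.9 kmol.
Outlet amounts (n = n₀ + ν ξ):
  D: 731.5 − 2(242.9) = 245.8
  B: 0 + 1(242.9) = 242.9
  A: 0 + 1(242.9) = 242.9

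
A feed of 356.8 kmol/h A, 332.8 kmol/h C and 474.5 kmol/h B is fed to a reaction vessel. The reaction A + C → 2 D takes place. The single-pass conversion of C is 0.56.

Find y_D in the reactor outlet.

C reacted = 0.56 × 332.8 = 186.4 kmol/h; ν_C = −1, so ξ = 186.4/1 = 186.4 kmol/h.
Outlet amounts (n = n₀ + ν ξ):
  A: 356.8 − 1(186.4) = 170.4
  C: 332.8 − 1(186.4) = 146.4
  D: 0 + 2(186.4) = 372.7
  B: 474.5 (inert)
Total out = 1164 kmol/h; y_D = 372.7 / 1164 = 0.3202.

0.32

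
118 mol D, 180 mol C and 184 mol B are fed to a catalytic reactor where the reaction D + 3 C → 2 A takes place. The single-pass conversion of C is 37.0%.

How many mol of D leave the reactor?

95.8 mol

C reacted = 0.37 × 180 = 66.6 mol; ν_C = −3, so ξ = 66.6/3 = 22.2 mol.
Outlet amounts (n = n₀ + ν ξ):
  D: 118 − 1(22.2) = 95.8
  C: 180 − 3(22.2) = 113.4
  A: 0 + 2(22.2) = 44.4
  B: 184 (inert)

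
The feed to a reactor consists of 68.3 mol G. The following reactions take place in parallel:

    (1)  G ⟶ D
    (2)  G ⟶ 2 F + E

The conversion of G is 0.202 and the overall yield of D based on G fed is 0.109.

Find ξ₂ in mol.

ξ₂ = 6.35 mol

Yield of D: 1ξ₁ / 68.3 = 0.109 → ξ₁ = 7.445 mol.
Conversion of G: 1ξ₁ + 1ξ₂ = 0.202 × 68.3 = 13.8 → ξ₂ = 6.352 mol.
Outlet amounts (n = n₀ + Σ ν·ξ):
  G: 68.3 − 1(7.445) − 1(6.352) = 54.5
  D: 0 + 1(7.445) = 7.445
  F: 0 + 2(6.352) = 12.7
  E: 0 + 1(6.352) = 6.352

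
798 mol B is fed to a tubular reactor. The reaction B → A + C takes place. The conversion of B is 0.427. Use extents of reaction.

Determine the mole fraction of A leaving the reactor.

0.299

B reacted = 0.427 × 798 = 340.7 mol; ν_B = −1, so ξ = 340.7/1 = 340.7 mol.
Outlet amounts (n = n₀ + ν ξ):
  B: 798 − 1(340.7) = 457.3
  A: 0 + 1(340.7) = 340.7
  C: 0 + 1(340.7) = 340.7
Total out = 1139 mol; y_A = 340.7 / 1139 = 0.2992.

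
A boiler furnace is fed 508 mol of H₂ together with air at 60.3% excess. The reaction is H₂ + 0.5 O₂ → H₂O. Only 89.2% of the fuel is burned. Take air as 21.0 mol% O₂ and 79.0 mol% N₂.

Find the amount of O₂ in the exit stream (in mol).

181 mol

Stoichiometric O₂ = 0.5 × 508 = 254 mol; O₂ fed = 254 × 1.603 = 407.2 mol.
N₂ fed = 407.2 × 79/21 = 1532 mol.
Fuel reacted = 0.892 × 508 → ξ = 453.1 mol.
Outlet (n = n₀ + ν ξ):
  H₂: 508 − 1(453.1) = 54.86
  O₂: 407.2 − 0.5(453.1) = 180.6
  N₂: 1532 (inert)
  H₂O: 0 + 1(453.1) = 453.1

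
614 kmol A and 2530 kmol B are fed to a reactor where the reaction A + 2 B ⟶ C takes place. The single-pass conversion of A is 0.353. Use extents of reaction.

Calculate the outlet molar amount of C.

217 kmol

A reacted = 0.353 × 614 = 216.7 kmol; ν_A = −1, so ξ = 216.7/1 = 216.7 kmol.
Outlet amounts (n = n₀ + ν ξ):
  A: 614 − 1(216.7) = 397.3
  B: 2530 − 2(216.7) = 2097
  C: 0 + 1(216.7) = 216.7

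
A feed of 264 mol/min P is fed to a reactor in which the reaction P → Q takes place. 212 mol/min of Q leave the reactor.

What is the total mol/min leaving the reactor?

For Q: n = n₀ + 1ξ → 212 = 0 + 1ξ, giving ξ = 212 mol/min.
Outlet amounts (n = n₀ + ν ξ):
  P: 264 − 1(212) = 52
  Q: 0 + 1(212) = 212
Total out = 52 + 212 = 264 mol/min.

264 mol/min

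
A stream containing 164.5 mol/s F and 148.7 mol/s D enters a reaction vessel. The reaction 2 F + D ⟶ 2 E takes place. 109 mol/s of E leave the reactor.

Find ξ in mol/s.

ξ = 54.5 mol/s

For E: n = n₀ + 2ξ → 109 = 0 + 2ξ, giving ξ = 54.5 mol/s.
Outlet amounts (n = n₀ + ν ξ):
  F: 164.5 − 2(54.5) = 55.5
  D: 148.7 − 1(54.5) = 94.2
  E: 0 + 2(54.5) = 109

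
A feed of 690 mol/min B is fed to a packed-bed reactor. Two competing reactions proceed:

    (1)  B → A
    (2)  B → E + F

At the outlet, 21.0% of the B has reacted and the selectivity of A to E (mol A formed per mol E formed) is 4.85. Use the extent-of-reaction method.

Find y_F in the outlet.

Conversion of B: B consumed = 0.21 × 690 = 144.9 mol/min = 1ξ₁ + 1ξ₂.
Selectivity: 1ξ₁ / (1ξ₂) = 4.85 → ξ₁ = 4.85 ξ₂.
Substitute: (1·4.85 + 1) ξ₂ = 144.9 → ξ₂ = 24.77 mol/min, ξ₁ = 120.1 mol/min.
Outlet amounts (n = n₀ + Σ ν·ξ):
  B: 690 − 1(120.1) − 1(24.77) = 545.1
  A: 0 + 1(120.1) = 120.1
  E: 0 + 1(24.77) = 24.77
  F: 0 + 1(24.77) = 24.77
Total out = 714.8 mol/min; y_F = 24.77 / 714.8 = 0.03465.

0.0347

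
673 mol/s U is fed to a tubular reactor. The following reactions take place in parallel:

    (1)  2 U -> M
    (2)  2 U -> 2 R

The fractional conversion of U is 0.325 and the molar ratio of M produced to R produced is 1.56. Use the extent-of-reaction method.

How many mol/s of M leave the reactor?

82.8 mol/s

Conversion of U: U consumed = 0.325 × 673 = 218.7 mol/s = 2ξ₁ + 2ξ₂.
Selectivity: 1ξ₁ / (2ξ₂) = 1.56 → ξ₁ = 3.12 ξ₂.
Substitute: (2·3.12 + 2) ξ₂ = 218.7 → ξ₂ = 26.54 mol/s, ξ₁ = 82.82 mol/s.
Outlet amounts (n = n₀ + Σ ν·ξ):
  U: 673 − 2(82.82) − 2(26.54) = 454.3
  M: 0 + 1(82.82) = 82.82
  R: 0 + 2(26.54) = 53.09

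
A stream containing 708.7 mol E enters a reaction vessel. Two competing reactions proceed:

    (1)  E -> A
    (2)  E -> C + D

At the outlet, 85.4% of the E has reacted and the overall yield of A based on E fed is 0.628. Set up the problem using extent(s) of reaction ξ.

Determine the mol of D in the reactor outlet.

160 mol

Yield of A: 1ξ₁ / 708.7 = 0.628 → ξ₁ = 445.1 mol.
Conversion of E: 1ξ₁ + 1ξ₂ = 0.854 × 708.7 = 605.2 → ξ₂ = 160.2 mol.
Outlet amounts (n = n₀ + Σ ν·ξ):
  E: 708.7 − 1(445.1) − 1(160.2) = 103.5
  A: 0 + 1(445.1) = 445.1
  C: 0 + 1(160.2) = 160.2
  D: 0 + 1(160.2) = 160.2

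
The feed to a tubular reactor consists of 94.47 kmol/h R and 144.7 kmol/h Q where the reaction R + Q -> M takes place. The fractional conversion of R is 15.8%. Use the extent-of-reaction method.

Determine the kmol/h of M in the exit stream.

R reacted = 0.158 × 94.47 = 14.93 kmol/h; ν_R = −1, so ξ = 14.93/1 = 14.93 kmol/h.
Outlet amounts (n = n₀ + ν ξ):
  R: 94.47 − 1(14.93) = 79.54
  Q: 144.7 − 1(14.93) = 129.8
  M: 0 + 1(14.93) = 14.93

14.9 kmol/h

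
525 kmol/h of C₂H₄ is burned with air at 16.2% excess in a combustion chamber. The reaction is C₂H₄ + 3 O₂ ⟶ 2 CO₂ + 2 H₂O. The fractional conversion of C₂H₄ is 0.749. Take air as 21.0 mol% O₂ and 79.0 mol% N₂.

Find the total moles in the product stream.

Stoichiometric O₂ = 3 × 525 = 1575 kmol/h; O₂ fed = 1575 × 1.162 = 1830 kmol/h.
N₂ fed = 1830 × 79/21 = 6885 kmol/h.
Fuel reacted = 0.749 × 525 → ξ = 393.2 kmol/h.
Outlet (n = n₀ + ν ξ):
  C₂H₄: 525 − 1(393.2) = 131.8
  O₂: 1830 − 3(393.2) = 650.5
  N₂: 6885 (inert)
  CO₂: 0 + 2(393.2) = 786.5
  H₂O: 0 + 2(393.2) = 786.5
Total out = 131.8 + 650.5 + 6885 + 786.5 + 786.5 = 9240 kmol/h.

9240 kmol/h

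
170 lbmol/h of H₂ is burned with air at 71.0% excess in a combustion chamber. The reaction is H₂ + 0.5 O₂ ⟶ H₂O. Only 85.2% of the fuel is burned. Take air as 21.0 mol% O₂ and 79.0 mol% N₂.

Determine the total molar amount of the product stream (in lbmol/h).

Stoichiometric O₂ = 0.5 × 170 = 85 lbmol/h; O₂ fed = 85 × 1.710 = 145.3 lbmol/h.
N₂ fed = 145.3 × 79/21 = 546.8 lbmol/h.
Fuel reacted = 0.852 × 170 → ξ = 144.8 lbmol/h.
Outlet (n = n₀ + ν ξ):
  H₂: 170 − 1(144.8) = 25.16
  O₂: 145.3 − 0.5(144.8) = 72.93
  N₂: 546.8 (inert)
  H₂O: 0 + 1(144.8) = 144.8
Total out = 25.16 + 72.93 + 546.8 + 144.8 = 789.7 lbmol/h.

790 lbmol/h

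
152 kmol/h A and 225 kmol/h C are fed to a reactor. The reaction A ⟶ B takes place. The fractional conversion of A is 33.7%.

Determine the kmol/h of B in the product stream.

51.2 kmol/h

A reacted = 0.337 × 152 = 51.22 kmol/h; ν_A = −1, so ξ = 51.22/1 = 51.22 kmol/h.
Outlet amounts (n = n₀ + ν ξ):
  A: 152 − 1(51.22) = 100.8
  B: 0 + 1(51.22) = 51.22
  C: 225 (inert)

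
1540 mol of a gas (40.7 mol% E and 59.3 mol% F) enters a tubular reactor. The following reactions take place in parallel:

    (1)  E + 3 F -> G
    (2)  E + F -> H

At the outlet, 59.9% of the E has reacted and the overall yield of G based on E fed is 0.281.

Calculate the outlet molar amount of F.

Yield of G: 1ξ₁ / 626.8 = 0.281 → ξ₁ = 176.1 mol.
Conversion of E: 1ξ₁ + 1ξ₂ = 0.599 × 626.8 = 375.4 → ξ₂ = 199.3 mol.
Outlet amounts (n = n₀ + Σ ν·ξ):
  E: 626.8 − 1(176.1) − 1(199.3) = 251.3
  F: 913.2 − 3(176.1) − 1(199.3) = 185.5
  G: 0 + 1(176.1) = 176.1
  H: 0 + 1(199.3) = 199.3

186 mol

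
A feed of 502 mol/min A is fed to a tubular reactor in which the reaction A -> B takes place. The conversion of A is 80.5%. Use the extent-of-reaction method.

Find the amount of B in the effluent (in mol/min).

A reacted = 0.805 × 502 = 404.1 mol/min; ν_A = −1, so ξ = 404.1/1 = 404.1 mol/min.
Outlet amounts (n = n₀ + ν ξ):
  A: 502 − 1(404.1) = 97.89
  B: 0 + 1(404.1) = 404.1

404 mol/min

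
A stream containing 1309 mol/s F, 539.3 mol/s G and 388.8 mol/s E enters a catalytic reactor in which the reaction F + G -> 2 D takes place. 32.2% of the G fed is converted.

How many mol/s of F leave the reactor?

G reacted = 0.322 × 539.3 = 173.7 mol/s; ν_G = −1, so ξ = 173.7/1 = 173.7 mol/s.
Outlet amounts (n = n₀ + ν ξ):
  F: 1309 − 1(173.7) = 1135
  G: 539.3 − 1(173.7) = 365.6
  D: 0 + 2(173.7) = 347.3
  E: 388.8 (inert)

1140 mol/s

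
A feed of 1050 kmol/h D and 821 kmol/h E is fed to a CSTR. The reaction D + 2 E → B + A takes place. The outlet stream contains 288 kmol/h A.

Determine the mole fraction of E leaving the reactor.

0.155

For A: n = n₀ + 1ξ → 288 = 0 + 1ξ, giving ξ = 288 kmol/h.
Outlet amounts (n = n₀ + ν ξ):
  D: 1050 − 1(288) = 762
  E: 821 − 2(288) = 245
  B: 0 + 1(288) = 288
  A: 0 + 1(288) = 288
Total out = 1583 kmol/h; y_E = 245 / 1583 = 0.1548.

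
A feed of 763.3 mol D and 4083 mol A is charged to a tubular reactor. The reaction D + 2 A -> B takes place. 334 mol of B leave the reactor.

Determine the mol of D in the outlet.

429 mol

For B: n = n₀ + 1ξ → 334 = 0 + 1ξ, giving ξ = 334 mol.
Outlet amounts (n = n₀ + ν ξ):
  D: 763.3 − 1(334) = 429.3
  A: 4083 − 2(334) = 3415
  B: 0 + 1(334) = 334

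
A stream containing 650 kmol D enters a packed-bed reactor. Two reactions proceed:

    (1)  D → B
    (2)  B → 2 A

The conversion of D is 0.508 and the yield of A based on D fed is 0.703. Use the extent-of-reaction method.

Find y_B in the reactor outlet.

0.116

Conversion of D: D consumed = 1ξ₁ = 0.508 × 650 → ξ₁ = 330.2 kmol.
Yield of A: 2ξ₂ / 650 = 0.703 → ξ₂ = 228.5 kmol.
Outlet amounts (n = n₀ + Σ ν·ξ):
  D: 650 − 1(330.2) = 319.8
  B: 0 + 1(330.2) − 1(228.5) = 101.7
  A: 0 + 2(228.5) = 456.9
Total out = 878.5 kmol; y_B = 101.7 / 878.5 = 0.1158.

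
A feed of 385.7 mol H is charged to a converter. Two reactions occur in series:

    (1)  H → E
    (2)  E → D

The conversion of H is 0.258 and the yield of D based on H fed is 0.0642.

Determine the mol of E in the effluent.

Conversion of H: H consumed = 1ξ₁ = 0.258 × 385.7 → ξ₁ = 99.51 mol.
Yield of D: 1ξ₂ / 385.7 = 0.0642 → ξ₂ = 24.76 mol.
Outlet amounts (n = n₀ + Σ ν·ξ):
  H: 385.7 − 1(99.51) = 286.2
  E: 0 + 1(99.51) − 1(24.76) = 74.75
  D: 0 + 1(24.76) = 24.76

74.7 mol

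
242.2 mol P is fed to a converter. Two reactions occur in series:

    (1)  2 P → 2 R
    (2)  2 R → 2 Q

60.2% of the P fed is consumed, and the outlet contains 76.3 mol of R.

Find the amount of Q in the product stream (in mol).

69.5 mol

Conversion of P: P consumed = 2ξ₁ = 0.602 × 242.2 → ξ₁ = 72.9 mol.
R balance: n_R = 0 + 2ξ₁ − 2ξ₂ = 76.3 → ξ₂ = (2·72.9 − 76.3)/2 = 34.75 mol.
Outlet amounts (n = n₀ + Σ ν·ξ):
  P: 242.2 − 2(72.9) = 96.4
  R: 0 + 2(72.9) − 2(34.75) = 76.3
  Q: 0 + 2(34.75) = 69.5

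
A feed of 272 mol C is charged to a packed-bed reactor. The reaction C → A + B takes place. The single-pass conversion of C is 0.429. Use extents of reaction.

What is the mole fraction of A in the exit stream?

0.3

C reacted = 0.429 × 272 = 116.7 mol; ν_C = −1, so ξ = 116.7/1 = 116.7 mol.
Outlet amounts (n = n₀ + ν ξ):
  C: 272 − 1(116.7) = 155.3
  A: 0 + 1(116.7) = 116.7
  B: 0 + 1(116.7) = 116.7
Total out = 388.7 mol; y_A = 116.7 / 388.7 = 0.3002.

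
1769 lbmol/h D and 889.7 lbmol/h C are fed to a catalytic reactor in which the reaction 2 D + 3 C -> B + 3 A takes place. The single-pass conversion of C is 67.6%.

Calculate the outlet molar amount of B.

200 lbmol/h

C reacted = 0.676 × 889.7 = 601.4 lbmol/h; ν_C = −3, so ξ = 601.4/3 = 200.5 lbmol/h.
Outlet amounts (n = n₀ + ν ξ):
  D: 1769 − 2(200.5) = 1368
  C: 889.7 − 3(200.5) = 288.3
  B: 0 + 1(200.5) = 200.5
  A: 0 + 3(200.5) = 601.4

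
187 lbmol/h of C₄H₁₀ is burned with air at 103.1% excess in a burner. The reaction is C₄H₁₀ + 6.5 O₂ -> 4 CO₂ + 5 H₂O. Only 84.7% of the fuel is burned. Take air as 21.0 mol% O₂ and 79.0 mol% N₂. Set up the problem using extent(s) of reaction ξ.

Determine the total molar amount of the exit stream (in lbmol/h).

12200 lbmol/h

Stoichiometric O₂ = 6.5 × 187 = 1216 lbmol/h; O₂ fed = 1216 × 2.031 = 2469 lbmol/h.
N₂ fed = 2469 × 79/21 = 9287 lbmol/h.
Fuel reacted = 0.847 × 187 → ξ = 158.4 lbmol/h.
Outlet (n = n₀ + ν ξ):
  C₄H₁₀: 187 − 1(158.4) = 28.61
  O₂: 2469 − 6.5(158.4) = 1439
  N₂: 9287 (inert)
  CO₂: 0 + 4(158.4) = 633.6
  H₂O: 0 + 5(158.4) = 791.9
Total out = 28.61 + 1439 + 9287 + 633.6 + 791.9 = 12180 lbmol/h.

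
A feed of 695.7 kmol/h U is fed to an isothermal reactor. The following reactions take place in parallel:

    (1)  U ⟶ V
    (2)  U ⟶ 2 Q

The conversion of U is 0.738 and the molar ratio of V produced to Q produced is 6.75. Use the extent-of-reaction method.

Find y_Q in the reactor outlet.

0.0969

Conversion of U: U consumed = 0.738 × 695.7 = 513.4 kmol/h = 1ξ₁ + 1ξ₂.
Selectivity: 1ξ₁ / (2ξ₂) = 6.75 → ξ₁ = 13.5 ξ₂.
Substitute: (1·13.5 + 1) ξ₂ = 513.4 → ξ₂ = 35.41 kmol/h, ξ₁ = 478 kmol/h.
Outlet amounts (n = n₀ + Σ ν·ξ):
  U: 695.7 − 1(478) − 1(35.41) = 182.3
  V: 0 + 1(478) = 478
  Q: 0 + 2(35.41) = 70.82
Total out = 731.1 kmol/h; y_Q = 70.82 / 731.1 = 0.09686.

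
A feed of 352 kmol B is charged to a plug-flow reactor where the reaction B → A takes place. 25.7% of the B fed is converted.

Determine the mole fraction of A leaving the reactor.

B reacted = 0.257 × 352 = 90.46 kmol; ν_B = −1, so ξ = 90.46/1 = 90.46 kmol.
Outlet amounts (n = n₀ + ν ξ):
  B: 352 − 1(90.46) = 261.5
  A: 0 + 1(90.46) = 90.46
Total out = 352 kmol; y_A = 90.46 / 352 = 0.257.

0.257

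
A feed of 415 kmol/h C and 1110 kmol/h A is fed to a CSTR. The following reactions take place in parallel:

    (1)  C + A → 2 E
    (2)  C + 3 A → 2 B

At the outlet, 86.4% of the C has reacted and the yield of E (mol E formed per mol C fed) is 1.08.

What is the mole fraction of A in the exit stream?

0.384

Yield of E: 2ξ₁ / 415 = 1.08 → ξ₁ = 224.1 kmol/h.
Conversion of C: 1ξ₁ + 1ξ₂ = 0.864 × 415 = 358.6 → ξ₂ = 134.5 kmol/h.
Outlet amounts (n = n₀ + Σ ν·ξ):
  C: 415 − 1(224.1) − 1(134.5) = 56.44
  A: 1110 − 1(224.1) − 3(134.5) = 482.5
  E: 0 + 2(224.1) = 448.2
  B: 0 + 2(134.5) = 268.9
Total out = 1256 kmol/h; y_A = 482.5 / 1256 = 0.3841.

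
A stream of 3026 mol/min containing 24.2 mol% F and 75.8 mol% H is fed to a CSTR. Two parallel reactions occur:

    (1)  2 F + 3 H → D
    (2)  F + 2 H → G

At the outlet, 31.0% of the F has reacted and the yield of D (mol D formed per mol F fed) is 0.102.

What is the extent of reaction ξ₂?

ξ₂ = 77.6 mol/min

Yield of D: 1ξ₁ / 732.3 = 0.102 → ξ₁ = 74.69 mol/min.
Conversion of F: 2ξ₁ + 1ξ₂ = 0.31 × 732.3 = 227 → ξ₂ = 77.62 mol/min.
Outlet amounts (n = n₀ + Σ ν·ξ):
  F: 732.3 − 2(74.69) − 1(77.62) = 505.3
  H: 2294 − 3(74.69) − 2(77.62) = 1914
  D: 0 + 1(74.69) = 74.69
  G: 0 + 1(77.62) = 77.62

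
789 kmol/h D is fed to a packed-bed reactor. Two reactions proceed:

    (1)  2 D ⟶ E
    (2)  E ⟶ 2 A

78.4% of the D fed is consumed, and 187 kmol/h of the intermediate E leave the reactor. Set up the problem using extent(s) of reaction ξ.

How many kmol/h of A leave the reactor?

245 kmol/h

Conversion of D: D consumed = 2ξ₁ = 0.784 × 789 → ξ₁ = 309.3 kmol/h.
E balance: n_E = 0 + 1ξ₁ − 1ξ₂ = 187 → ξ₂ = (1·309.3 − 187)/1 = 122.3 kmol/h.
Outlet amounts (n = n₀ + Σ ν·ξ):
  D: 789 − 2(309.3) = 170.4
  E: 0 + 1(309.3) − 1(122.3) = 187
  A: 0 + 2(122.3) = 244.6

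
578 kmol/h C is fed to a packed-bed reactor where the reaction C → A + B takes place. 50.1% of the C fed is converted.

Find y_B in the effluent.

0.334

C reacted = 0.501 × 578 = 289.6 kmol/h; ν_C = −1, so ξ = 289.6/1 = 289.6 kmol/h.
Outlet amounts (n = n₀ + ν ξ):
  C: 578 − 1(289.6) = 288.4
  A: 0 + 1(289.6) = 289.6
  B: 0 + 1(289.6) = 289.6
Total out = 867.6 kmol/h; y_B = 289.6 / 867.6 = 0.3338.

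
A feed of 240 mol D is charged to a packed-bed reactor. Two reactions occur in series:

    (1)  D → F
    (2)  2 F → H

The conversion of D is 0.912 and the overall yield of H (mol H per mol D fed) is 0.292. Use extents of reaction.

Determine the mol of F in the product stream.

78.7 mol

Conversion of D: D consumed = 1ξ₁ = 0.912 × 240 → ξ₁ = 218.9 mol.
Yield of H: 1ξ₂ / 240 = 0.292 → ξ₂ = 70.08 mol.
Outlet amounts (n = n₀ + Σ ν·ξ):
  D: 240 − 1(218.9) = 21.12
  F: 0 + 1(218.9) − 2(70.08) = 78.72
  H: 0 + 1(70.08) = 70.08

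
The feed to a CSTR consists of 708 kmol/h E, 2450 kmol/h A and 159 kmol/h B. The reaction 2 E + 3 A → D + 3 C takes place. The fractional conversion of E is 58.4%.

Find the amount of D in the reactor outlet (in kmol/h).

E reacted = 0.584 × 708 = 413.5 kmol/h; ν_E = −2, so ξ = 413.5/2 = 206.7 kmol/h.
Outlet amounts (n = n₀ + ν ξ):
  E: 708 − 2(206.7) = 294.5
  A: 2450 − 3(206.7) = 1830
  D: 0 + 1(206.7) = 206.7
  C: 0 + 3(206.7) = 620.2
  B: 159 (inert)

207 kmol/h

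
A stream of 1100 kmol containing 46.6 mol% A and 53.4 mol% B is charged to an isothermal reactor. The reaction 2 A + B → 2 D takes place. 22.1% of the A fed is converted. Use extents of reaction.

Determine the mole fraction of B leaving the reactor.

0.509

A reacted = 0.221 × 512.6 = 113.3 kmol; ν_A = −2, so ξ = 113.3/2 = 56.64 kmol.
Outlet amounts (n = n₀ + ν ξ):
  A: 512.6 − 2(56.64) = 399.3
  B: 587.4 − 1(56.64) = 530.8
  D: 0 + 2(56.64) = 113.3
Total out = 1043 kmol; y_B = 530.8 / 1043 = 0.5087.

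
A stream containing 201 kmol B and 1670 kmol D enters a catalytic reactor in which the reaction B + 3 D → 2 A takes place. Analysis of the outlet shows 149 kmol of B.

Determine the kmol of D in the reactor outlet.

For B: n = n₀ − 1ξ → 149 = 201 − 1ξ, giving ξ = 52 kmol.
Outlet amounts (n = n₀ + ν ξ):
  B: 201 − 1(52) = 149
  D: 1670 − 3(52) = 1514
  A: 0 + 2(52) = 104

1510 kmol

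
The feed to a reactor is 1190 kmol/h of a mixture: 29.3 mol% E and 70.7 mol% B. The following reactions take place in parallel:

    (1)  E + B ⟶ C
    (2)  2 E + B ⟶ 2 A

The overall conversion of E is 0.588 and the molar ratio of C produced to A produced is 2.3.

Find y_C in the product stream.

0.141

Conversion of E: E consumed = 0.588 × 348.7 = 205 kmol/h = 1ξ₁ + 2ξ₂.
Selectivity: 1ξ₁ / (2ξ₂) = 2.3 → ξ₁ = 4.6 ξ₂.
Substitute: (1·4.6 + 2) ξ₂ = 205 → ξ₂ = 31.06 kmol/h, ξ₁ = 142.9 kmol/h.
Outlet amounts (n = n₀ + Σ ν·ξ):
  E: 348.7 − 1(142.9) − 2(31.06) = 143.7
  B: 841.3 − 1(142.9) − 1(31.06) = 667.4
  C: 0 + 1(142.9) = 142.9
  A: 0 + 2(31.06) = 62.13
Total out = 1016 kmol/h; y_C = 142.9 / 1016 = 0.1406.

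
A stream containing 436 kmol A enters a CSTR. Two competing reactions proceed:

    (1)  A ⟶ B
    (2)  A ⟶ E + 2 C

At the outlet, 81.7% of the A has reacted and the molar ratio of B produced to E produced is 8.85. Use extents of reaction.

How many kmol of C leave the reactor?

72.3 kmol

Conversion of A: A consumed = 0.817 × 436 = 356.2 kmol = 1ξ₁ + 1ξ₂.
Selectivity: 1ξ₁ / (1ξ₂) = 8.85 → ξ₁ = 8.85 ξ₂.
Substitute: (1·8.85 + 1) ξ₂ = 356.2 → ξ₂ = 36.16 kmol, ξ₁ = 320 kmol.
Outlet amounts (n = n₀ + Σ ν·ξ):
  A: 436 − 1(320) − 1(36.16) = 79.79
  B: 0 + 1(320) = 320
  E: 0 + 1(36.16) = 36.16
  C: 0 + 2(36.16) = 72.33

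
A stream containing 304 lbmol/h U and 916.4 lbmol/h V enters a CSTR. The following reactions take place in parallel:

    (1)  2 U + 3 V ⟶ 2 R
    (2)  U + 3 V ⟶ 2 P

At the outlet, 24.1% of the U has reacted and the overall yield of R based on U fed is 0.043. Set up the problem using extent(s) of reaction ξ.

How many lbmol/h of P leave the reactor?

Yield of R: 2ξ₁ / 304 = 0.043 → ξ₁ = 6.536 lbmol/h.
Conversion of U: 2ξ₁ + 1ξ₂ = 0.241 × 304 = 73.26 → ξ₂ = 60.19 lbmol/h.
Outlet amounts (n = n₀ + Σ ν·ξ):
  U: 304 − 2(6.536) − 1(60.19) = 230.7
  V: 916.4 − 3(6.536) − 3(60.19) = 716.2
  R: 0 + 2(6.536) = 13.07
  P: 0 + 2(60.19) = 120.4

120 lbmol/h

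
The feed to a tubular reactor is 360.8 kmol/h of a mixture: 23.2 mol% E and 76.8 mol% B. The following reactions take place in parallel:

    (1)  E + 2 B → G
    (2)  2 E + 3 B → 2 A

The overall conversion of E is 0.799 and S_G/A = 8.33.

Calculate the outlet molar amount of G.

Conversion of E: E consumed = 0.799 × 83.71 = 66.88 kmol/h = 1ξ₁ + 2ξ₂.
Selectivity: 1ξ₁ / (2ξ₂) = 8.33 → ξ₁ = 16.66 ξ₂.
Substitute: (1·16.66 + 2) ξ₂ = 66.88 → ξ₂ = 3.584 kmol/h, ξ₁ = 59.71 kmol/h.
Outlet amounts (n = n₀ + Σ ν·ξ):
  E: 83.71 − 1(59.71) − 2(3.584) = 16.82
  B: 277.1 − 2(59.71) − 3(3.584) = 146.9
  G: 0 + 1(59.71) = 59.71
  A: 0 + 2(3.584) = 7.168

59.7 kmol/h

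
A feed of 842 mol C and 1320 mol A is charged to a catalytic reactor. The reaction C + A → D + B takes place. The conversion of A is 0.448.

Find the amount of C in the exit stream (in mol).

A reacted = 0.448 × 1320 = 591.4 mol; ν_A = −1, so ξ = 591.4/1 = 591.4 mol.
Outlet amounts (n = n₀ + ν ξ):
  C: 842 − 1(591.4) = 250.6
  A: 1320 − 1(591.4) = 728.6
  D: 0 + 1(591.4) = 591.4
  B: 0 + 1(591.4) = 591.4

251 mol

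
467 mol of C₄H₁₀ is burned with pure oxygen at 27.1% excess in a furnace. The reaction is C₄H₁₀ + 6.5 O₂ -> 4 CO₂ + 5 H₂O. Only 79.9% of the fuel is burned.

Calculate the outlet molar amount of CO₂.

Stoichiometric O₂ = 6.5 × 467 = 3036 mol; O₂ fed = 3036 × 1.271 = 3858 mol.
Fuel reacted = 0.799 × 467 → ξ = 373.1 mol.
Outlet (n = n₀ + ν ξ):
  C₄H₁₀: 467 − 1(373.1) = 93.87
  O₂: 3858 − 6.5(373.1) = 1433
  CO₂: 0 + 4(373.1) = 1493
  H₂O: 0 + 5(373.1) = 1866

1490 mol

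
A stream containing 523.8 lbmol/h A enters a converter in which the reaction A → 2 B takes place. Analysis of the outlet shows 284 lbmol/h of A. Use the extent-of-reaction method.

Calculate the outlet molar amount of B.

For A: n = n₀ − 1ξ → 284 = 523.8 − 1ξ, giving ξ = 239.8 lbmol/h.
Outlet amounts (n = n₀ + ν ξ):
  A: 523.8 − 1(239.8) = 284
  B: 0 + 2(239.8) = 479.6

480 lbmol/h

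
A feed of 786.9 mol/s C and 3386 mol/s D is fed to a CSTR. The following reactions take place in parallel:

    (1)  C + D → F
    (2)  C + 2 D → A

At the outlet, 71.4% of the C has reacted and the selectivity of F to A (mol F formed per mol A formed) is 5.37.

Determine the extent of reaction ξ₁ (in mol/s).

ξ₁ = 474 mol/s

Conversion of C: C consumed = 0.714 × 786.9 = 561.8 mol/s = 1ξ₁ + 1ξ₂.
Selectivity: 1ξ₁ / (1ξ₂) = 5.37 → ξ₁ = 5.37 ξ₂.
Substitute: (1·5.37 + 1) ξ₂ = 561.8 → ξ₂ = 88.2 mol/s, ξ₁ = 473.6 mol/s.
Outlet amounts (n = n₀ + Σ ν·ξ):
  C: 786.9 − 1(473.6) − 1(88.2) = 225.1
  D: 3386 − 1(473.6) − 2(88.2) = 2736
  F: 0 + 1(473.6) = 473.6
  A: 0 + 1(88.2) = 88.2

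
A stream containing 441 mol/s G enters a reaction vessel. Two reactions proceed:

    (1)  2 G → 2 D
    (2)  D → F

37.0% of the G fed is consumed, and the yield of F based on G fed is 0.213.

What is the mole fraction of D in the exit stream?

Conversion of G: G consumed = 2ξ₁ = 0.37 × 441 → ξ₁ = 81.58 mol/s.
Yield of F: 1ξ₂ / 441 = 0.213 → ξ₂ = 93.93 mol/s.
Outlet amounts (n = n₀ + Σ ν·ξ):
  G: 441 − 2(81.58) = 277.8
  D: 0 + 2(81.58) − 1(93.93) = 69.24
  F: 0 + 1(93.93) = 93.93
Total out = 441 mol/s; y_D = 69.24 / 441 = 0.157.

0.157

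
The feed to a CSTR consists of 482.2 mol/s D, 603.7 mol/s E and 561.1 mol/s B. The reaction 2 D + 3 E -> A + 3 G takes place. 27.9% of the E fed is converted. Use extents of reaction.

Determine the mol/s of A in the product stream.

56.1 mol/s

E reacted = 0.279 × 603.7 = 168.4 mol/s; ν_E = −3, so ξ = 168.4/3 = 56.14 mol/s.
Outlet amounts (n = n₀ + ν ξ):
  D: 482.2 − 2(56.14) = 369.9
  E: 603.7 − 3(56.14) = 435.3
  A: 0 + 1(56.14) = 56.14
  G: 0 + 3(56.14) = 168.4
  B: 561.1 (inert)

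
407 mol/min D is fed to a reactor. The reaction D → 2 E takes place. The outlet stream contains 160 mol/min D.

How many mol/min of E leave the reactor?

For D: n = n₀ − 1ξ → 160 = 407 − 1ξ, giving ξ = 247 mol/min.
Outlet amounts (n = n₀ + ν ξ):
  D: 407 − 1(247) = 160
  E: 0 + 2(247) = 494

494 mol/min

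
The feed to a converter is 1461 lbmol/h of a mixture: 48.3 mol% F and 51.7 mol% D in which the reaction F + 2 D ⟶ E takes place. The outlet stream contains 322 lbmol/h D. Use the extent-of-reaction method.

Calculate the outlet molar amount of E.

For D: n = n₀ − 2ξ → 322 = 755.3 − 2ξ, giving ξ = 216.7 lbmol/h.
Outlet amounts (n = n₀ + ν ξ):
  F: 705.7 − 1(216.7) = 489
  D: 755.3 − 2(216.7) = 322
  E: 0 + 1(216.7) = 216.7

217 lbmol/h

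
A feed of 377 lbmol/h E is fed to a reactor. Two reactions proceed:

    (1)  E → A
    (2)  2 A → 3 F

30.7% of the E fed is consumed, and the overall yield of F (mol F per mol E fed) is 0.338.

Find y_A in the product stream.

Conversion of E: E consumed = 1ξ₁ = 0.307 × 377 → ξ₁ = 115.7 lbmol/h.
Yield of F: 3ξ₂ / 377 = 0.338 → ξ₂ = 42.48 lbmol/h.
Outlet amounts (n = n₀ + Σ ν·ξ):
  E: 377 − 1(115.7) = 261.3
  A: 0 + 1(115.7) − 2(42.48) = 30.79
  F: 0 + 3(42.48) = 127.4
Total out = 419.5 lbmol/h; y_A = 30.79 / 419.5 = 0.0734.

0.0734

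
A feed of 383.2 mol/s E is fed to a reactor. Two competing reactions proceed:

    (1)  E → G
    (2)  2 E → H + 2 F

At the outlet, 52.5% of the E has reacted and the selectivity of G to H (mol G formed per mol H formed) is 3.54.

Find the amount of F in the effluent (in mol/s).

Conversion of E: E consumed = 0.525 × 383.2 = 201.2 mol/s = 1ξ₁ + 2ξ₂.
Selectivity: 1ξ₁ / (1ξ₂) = 3.54 → ξ₁ = 3.54 ξ₂.
Substitute: (1·3.54 + 2) ξ₂ = 201.2 → ξ₂ = 36.31 mol/s, ξ₁ = 128.6 mol/s.
Outlet amounts (n = n₀ + Σ ν·ξ):
  E: 383.2 − 1(128.6) − 2(36.31) = 182
  G: 0 + 1(128.6) = 128.6
  H: 0 + 1(36.31) = 36.31
  F: 0 + 2(36.31) = 72.63

72.6 mol/s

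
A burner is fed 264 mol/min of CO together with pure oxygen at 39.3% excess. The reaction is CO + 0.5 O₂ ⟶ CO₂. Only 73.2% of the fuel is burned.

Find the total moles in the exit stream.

351 mol/min

Stoichiometric O₂ = 0.5 × 264 = 132 mol/min; O₂ fed = 132 × 1.393 = 183.9 mol/min.
Fuel reacted = 0.732 × 264 → ξ = 193.2 mol/min.
Outlet (n = n₀ + ν ξ):
  CO: 264 − 1(193.2) = 70.75
  O₂: 183.9 − 0.5(193.2) = 87.25
  CO₂: 0 + 1(193.2) = 193.2
Total out = 70.75 + 87.25 + 193.2 = 351.3 mol/min.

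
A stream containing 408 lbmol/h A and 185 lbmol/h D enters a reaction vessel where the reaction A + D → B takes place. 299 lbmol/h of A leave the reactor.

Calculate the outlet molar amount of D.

76 lbmol/h

For A: n = n₀ − 1ξ → 299 = 408 − 1ξ, giving ξ = 109 lbmol/h.
Outlet amounts (n = n₀ + ν ξ):
  A: 408 − 1(109) = 299
  D: 185 − 1(109) = 76
  B: 0 + 1(109) = 109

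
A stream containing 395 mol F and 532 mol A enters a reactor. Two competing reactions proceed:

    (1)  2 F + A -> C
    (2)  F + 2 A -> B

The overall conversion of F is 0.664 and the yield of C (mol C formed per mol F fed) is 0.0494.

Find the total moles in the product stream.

Yield of C: 1ξ₁ / 395 = 0.0494 → ξ₁ = 19.51 mol.
Conversion of F: 2ξ₁ + 1ξ₂ = 0.664 × 395 = 262.3 → ξ₂ = 223.3 mol.
Outlet amounts (n = n₀ + Σ ν·ξ):
  F: 395 − 2(19.51) − 1(223.3) = 132.7
  A: 532 − 1(19.51) − 2(223.3) = 65.98
  C: 0 + 1(19.51) = 19.51
  B: 0 + 1(223.3) = 223.3
Total out = 132.7 + 65.98 + 19.51 + 223.3 = 441.5 mol.

441 mol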